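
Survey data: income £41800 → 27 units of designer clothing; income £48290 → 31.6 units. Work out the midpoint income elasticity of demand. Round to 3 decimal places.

ΔQ = 31.6 − 27 = 4.6; midpoint Q̄ = (27 + 31.6)/2 = 29.3.
ΔI = 48290 − 41800 = 6490; midpoint Ī = (41800 + 48290)/2 = 45045.
η = (ΔQ/Q̄) ÷ (ΔI/Ī) = (4.6/29.3) ÷ (6490/45045) = 1.090.

1.090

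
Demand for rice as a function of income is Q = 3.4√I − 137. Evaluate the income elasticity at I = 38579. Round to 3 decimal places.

0.629

At I = 38579: Q = 530.812.
dQ/dI = 3.4/(2√I) = 0.00865513 at this income.
η = (dQ/dI)·(I/Q) = 0.00865513 × (38579/530.812) = 0.629.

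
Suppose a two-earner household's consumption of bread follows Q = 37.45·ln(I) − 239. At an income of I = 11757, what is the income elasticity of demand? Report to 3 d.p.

At I = 11757: Q = 111.989.
dQ/dI = 37.45/I = 0.00318534 at this income.
η = (dQ/dI)·(I/Q) = 0.00318534 × (11757/111.989) = 0.334.

0.334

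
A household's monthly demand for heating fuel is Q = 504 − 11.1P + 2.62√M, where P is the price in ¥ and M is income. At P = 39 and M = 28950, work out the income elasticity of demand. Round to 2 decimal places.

0.43

At P = 39, M = 28950: Q = 516.885.
Holding P constant, ∂Q/∂M = 2.62/(2√M) = 0.00769923.
η_M = (∂Q/∂M)·(M/Q) = 0.00769923 × (28950/516.885) = 0.43.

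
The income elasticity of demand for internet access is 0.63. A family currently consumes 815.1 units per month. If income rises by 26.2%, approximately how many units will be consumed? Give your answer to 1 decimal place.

949.6

%ΔQ ≈ η × %ΔI = 0.63 × 26.2% = 16.506%.
New Q ≈ 815.1 × (1 + 0.16506) = 949.6.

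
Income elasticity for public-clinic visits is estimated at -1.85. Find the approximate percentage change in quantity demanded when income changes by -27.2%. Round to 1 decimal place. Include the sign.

50.3%

%ΔQ ≈ η × %ΔI = -1.85 × (-27.2%) = 50.3%.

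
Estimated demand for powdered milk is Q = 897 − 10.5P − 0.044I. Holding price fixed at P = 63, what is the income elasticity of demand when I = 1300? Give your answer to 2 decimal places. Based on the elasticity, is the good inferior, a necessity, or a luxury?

-0.32 (inferior good)

At P = 63, I = 1300: Q = 178.300.
Holding P constant, ∂Q/∂I = −0.044.
η_I = (∂Q/∂I)·(I/Q) = -0.044 × (1300/178.300) = -0.32.
Since η < 0, this is an inferior good.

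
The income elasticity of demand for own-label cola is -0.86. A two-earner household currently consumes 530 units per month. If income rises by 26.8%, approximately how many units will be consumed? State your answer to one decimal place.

%ΔQ ≈ η × %ΔI = -0.86 × 26.8% = -23.048%.
New Q ≈ 530 × (1 − 0.23048) = 407.8.

407.8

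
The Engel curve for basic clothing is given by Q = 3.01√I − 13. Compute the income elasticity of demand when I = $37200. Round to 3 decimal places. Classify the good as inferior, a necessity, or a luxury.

0.511 (necessity)

At I = 37200: Q = 567.548.
dQ/dI = 3.01/(2√I) = 0.00780306 at this income.
η = (dQ/dI)·(I/Q) = 0.00780306 × (37200/567.548) = 0.511.
Since 0 < η < 1, the good is a necessity.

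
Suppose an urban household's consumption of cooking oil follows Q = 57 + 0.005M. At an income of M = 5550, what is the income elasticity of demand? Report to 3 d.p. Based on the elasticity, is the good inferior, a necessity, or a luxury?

0.327 (necessity)

At M = 5550: Q = 84.750.
dQ/dM = 0.005.
η = (dQ/dM)·(M/Q) = 0.005 × (5550/84.750) = 0.327.
Since 0 < η < 1, the good is a necessity.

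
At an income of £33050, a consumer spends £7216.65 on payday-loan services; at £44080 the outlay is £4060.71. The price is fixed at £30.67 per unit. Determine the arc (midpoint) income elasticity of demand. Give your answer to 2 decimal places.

-1.96

With a constant price, Q₁ = 7216.65/30.67 = 235.300 and Q₂ = 4060.71/30.67 = 132.400 (equivalently, work directly with expenditure since P cancels).
Midpoint %ΔQ = (4060.71 − 7216.65)/5638.68 = -0.55969; midpoint %ΔI = (44080 − 33050)/38565 = 0.28601.
η = -0.55969 / 0.28601 = -1.96.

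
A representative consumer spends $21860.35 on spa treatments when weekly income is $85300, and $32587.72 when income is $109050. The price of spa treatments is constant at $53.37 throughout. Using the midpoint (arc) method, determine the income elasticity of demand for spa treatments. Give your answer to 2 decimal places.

1.61

With a constant price, Q₁ = 21860.35/53.37 = 409.600 and Q₂ = 32587.72/53.37 = 610.600 (equivalently, work directly with expenditure since P cancels).
Midpoint %ΔQ = (32587.72 − 21860.35)/27224.04 = 0.39404; midpoint %ΔI = (109050 − 85300)/97175 = 0.24440.
η = 0.39404 / 0.24440 = 1.61.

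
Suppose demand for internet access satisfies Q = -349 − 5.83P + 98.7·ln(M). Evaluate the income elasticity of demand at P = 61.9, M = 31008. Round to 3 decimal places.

At P = 61.9, M = 31008: Q = 310.878.
Holding P constant, ∂Q/∂M = 98.7/M = 0.00318305.
η_M = (∂Q/∂M)·(M/Q) = 0.00318305 × (31008/310.878) = 0.317.

0.317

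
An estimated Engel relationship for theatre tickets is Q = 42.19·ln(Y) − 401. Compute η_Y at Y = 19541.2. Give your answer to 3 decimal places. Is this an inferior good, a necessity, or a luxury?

At Y = 19541.2: Q = 15.849.
dQ/dY = 42.19/Y = 0.00215903 at this income.
η = (dQ/dY)·(Y/Q) = 0.00215903 × (19541.2/15.849) = 2.662.
Since η > 1, the good is a luxury.

2.662 (luxury)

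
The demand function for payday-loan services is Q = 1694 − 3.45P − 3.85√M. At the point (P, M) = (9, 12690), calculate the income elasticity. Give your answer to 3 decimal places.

-0.176

At P = 9, M = 12690: Q = 1229.248.
Holding P constant, ∂Q/∂M = -3.85/(2√M) = -0.0170883.
η_M = (∂Q/∂M)·(M/Q) = -0.0170883 × (12690/1229.248) = -0.176.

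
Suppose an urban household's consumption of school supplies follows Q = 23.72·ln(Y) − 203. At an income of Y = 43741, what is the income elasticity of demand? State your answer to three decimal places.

At Y = 43741: Q = 50.473.
dQ/dY = 23.72/Y = 0.000542283 at this income.
η = (dQ/dY)·(Y/Q) = 0.000542283 × (43741/50.473) = 0.470.

0.470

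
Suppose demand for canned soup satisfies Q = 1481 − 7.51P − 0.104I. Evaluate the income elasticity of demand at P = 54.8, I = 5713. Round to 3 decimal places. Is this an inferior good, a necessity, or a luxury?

-1.250 (inferior good)

At P = 54.8, I = 5713: Q = 475.300.
Holding P constant, ∂Q/∂I = −0.104.
η_I = (∂Q/∂I)·(I/Q) = -0.104 × (5713/475.300) = -1.250.
Since η < 0, this is an inferior good.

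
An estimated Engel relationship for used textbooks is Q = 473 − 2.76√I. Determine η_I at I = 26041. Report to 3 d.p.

-8.065

At I = 26041: Q = 27.613.
dQ/dI = -2.76/(2√I) = -0.00855166 at this income.
η = (dQ/dI)·(I/Q) = -0.00855166 × (26041/27.613) = -8.065.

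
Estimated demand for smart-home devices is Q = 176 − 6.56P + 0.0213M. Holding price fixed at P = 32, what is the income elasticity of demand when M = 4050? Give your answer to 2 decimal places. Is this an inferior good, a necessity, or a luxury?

1.65 (luxury)

At P = 32, M = 4050: Q = 52.345.
Holding P constant, ∂Q/∂M = 0.0213.
η_M = (∂Q/∂M)·(M/Q) = 0.0213 × (4050/52.345) = 1.65.
Since η > 1, this is a luxury.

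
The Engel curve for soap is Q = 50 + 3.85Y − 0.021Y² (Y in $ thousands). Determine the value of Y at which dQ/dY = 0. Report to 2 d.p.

dQ/dY = 3.85 − 0.042Y.
The good is inferior where dQ/dY < 0. Setting dQ/dY = 0 gives Y = 3.85 / 0.042 = 91.67.

91.67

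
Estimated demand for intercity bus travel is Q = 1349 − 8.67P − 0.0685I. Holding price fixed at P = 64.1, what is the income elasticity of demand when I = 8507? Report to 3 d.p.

At P = 64.1, I = 8507: Q = 210.524.
Holding P constant, ∂Q/∂I = −0.0685.
η_I = (∂Q/∂I)·(I/Q) = -0.0685 × (8507/210.524) = -2.768.

-2.768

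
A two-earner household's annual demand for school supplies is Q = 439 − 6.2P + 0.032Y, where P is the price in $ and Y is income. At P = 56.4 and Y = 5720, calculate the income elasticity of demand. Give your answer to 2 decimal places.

0.67

At P = 56.4, Y = 5720: Q = 272.360.
Holding P constant, ∂Q/∂Y = 0.032.
η_Y = (∂Q/∂Y)·(Y/Q) = 0.032 × (5720/272.360) = 0.67.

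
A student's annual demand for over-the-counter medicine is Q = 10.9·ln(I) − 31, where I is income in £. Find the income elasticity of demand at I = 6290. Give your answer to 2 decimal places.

0.17

At I = 6290: Q = 64.339.
dQ/dI = 10.9/I = 0.00173291 at this income.
η = (dQ/dI)·(I/Q) = 0.00173291 × (6290/64.339) = 0.17.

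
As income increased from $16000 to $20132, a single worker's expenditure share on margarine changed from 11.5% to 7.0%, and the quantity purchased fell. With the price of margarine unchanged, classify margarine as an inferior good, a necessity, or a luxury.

Quantity demanded falls as income rises, so η < 0.

inferior good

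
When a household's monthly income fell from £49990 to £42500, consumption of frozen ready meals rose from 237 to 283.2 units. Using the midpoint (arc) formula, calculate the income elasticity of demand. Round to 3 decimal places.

-1.097

ΔQ = 283.2 − 237 = 46.2; midpoint Q̄ = (237 + 283.2)/2 = 260.1.
ΔI = 42500 − 49990 = -7490; midpoint Ī = (49990 + 42500)/2 = 46245.
η = (ΔQ/Q̄) ÷ (ΔI/Ī) = (46.2/260.1) ÷ (-7490/46245) = -1.097.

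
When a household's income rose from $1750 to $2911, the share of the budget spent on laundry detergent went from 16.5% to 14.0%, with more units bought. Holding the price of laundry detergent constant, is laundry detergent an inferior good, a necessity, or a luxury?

Quantity rises but the budget share falls as income rises, so 0 < η < 1.

necessity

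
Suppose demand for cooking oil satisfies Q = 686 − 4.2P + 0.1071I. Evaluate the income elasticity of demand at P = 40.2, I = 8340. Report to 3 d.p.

0.633

At P = 40.2, I = 8340: Q = 1410.374.
Holding P constant, ∂Q/∂I = 0.1071.
η_I = (∂Q/∂I)·(I/Q) = 0.1071 × (8340/1410.374) = 0.633.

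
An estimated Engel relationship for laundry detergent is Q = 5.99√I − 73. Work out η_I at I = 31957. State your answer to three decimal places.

At I = 31957: Q = 997.804.
dQ/dI = 5.99/(2√I) = 0.0167538 at this income.
η = (dQ/dI)·(I/Q) = 0.0167538 × (31957/997.804) = 0.537.

0.537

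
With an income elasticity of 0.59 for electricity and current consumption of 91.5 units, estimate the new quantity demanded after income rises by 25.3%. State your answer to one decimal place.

105.2

%ΔQ ≈ η × %ΔI = 0.59 × 25.3% = 14.927%.
New Q ≈ 91.5 × (1 + 0.14927) = 105.2.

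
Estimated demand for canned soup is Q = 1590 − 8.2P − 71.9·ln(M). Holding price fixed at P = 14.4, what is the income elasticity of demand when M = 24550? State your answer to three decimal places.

At P = 14.4, M = 24550: Q = 745.121.
Holding P constant, ∂Q/∂M = -71.9/M = -0.00292872.
η_M = (∂Q/∂M)·(M/Q) = -0.00292872 × (24550/745.121) = -0.096.

-0.096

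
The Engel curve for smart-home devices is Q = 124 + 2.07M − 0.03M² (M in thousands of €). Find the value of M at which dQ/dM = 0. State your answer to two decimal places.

34.50

dQ/dM = 2.07 − 0.06M.
The good is inferior where dQ/dM < 0. Setting dQ/dM = 0 gives M = 2.07 / 0.06 = 34.50.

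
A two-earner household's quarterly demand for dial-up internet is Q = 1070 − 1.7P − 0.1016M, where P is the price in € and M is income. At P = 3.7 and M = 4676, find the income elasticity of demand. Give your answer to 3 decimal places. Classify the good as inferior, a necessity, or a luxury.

At P = 3.7, M = 4676: Q = 588.628.
Holding P constant, ∂Q/∂M = −0.1016.
η_M = (∂Q/∂M)·(M/Q) = -0.1016 × (4676/588.628) = -0.807.
Since η < 0, this is an inferior good.

-0.807 (inferior good)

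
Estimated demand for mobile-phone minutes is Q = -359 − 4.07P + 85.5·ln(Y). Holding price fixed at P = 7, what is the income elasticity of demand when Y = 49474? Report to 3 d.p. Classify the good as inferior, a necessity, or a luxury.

0.159 (necessity)

At P = 7, Y = 49474: Q = 536.697.
Holding P constant, ∂Q/∂Y = 85.5/Y = 0.00172818.
η_Y = (∂Q/∂Y)·(Y/Q) = 0.00172818 × (49474/536.697) = 0.159.
Since 0 < η < 1, this is a necessity.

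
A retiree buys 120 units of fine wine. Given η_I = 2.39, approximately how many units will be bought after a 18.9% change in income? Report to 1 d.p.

%ΔQ ≈ η × %ΔI = 2.39 × 18.9% = 45.171%.
New Q ≈ 120 × (1 + 0.45171) = 174.2.

174.2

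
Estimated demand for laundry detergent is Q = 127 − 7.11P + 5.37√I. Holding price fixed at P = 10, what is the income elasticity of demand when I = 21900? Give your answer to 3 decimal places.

At P = 10, I = 21900: Q = 850.587.
Holding P constant, ∂Q/∂I = 5.37/(2√I) = 0.0181435.
η_I = (∂Q/∂I)·(I/Q) = 0.0181435 × (21900/850.587) = 0.467.

0.467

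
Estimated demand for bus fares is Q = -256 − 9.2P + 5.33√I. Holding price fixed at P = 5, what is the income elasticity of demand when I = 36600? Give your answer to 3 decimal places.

0.710

At P = 5, I = 36600: Q = 717.689.
Holding P constant, ∂Q/∂I = 5.33/(2√I) = 0.0139302.
η_I = (∂Q/∂I)·(I/Q) = 0.0139302 × (36600/717.689) = 0.710.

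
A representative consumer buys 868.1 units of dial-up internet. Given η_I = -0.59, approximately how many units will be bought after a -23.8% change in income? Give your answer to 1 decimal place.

990.0

%ΔQ ≈ η × %ΔI = -0.59 × (-23.8%) = 14.042%.
New Q ≈ 868.1 × (1 + 0.14042) = 990.0.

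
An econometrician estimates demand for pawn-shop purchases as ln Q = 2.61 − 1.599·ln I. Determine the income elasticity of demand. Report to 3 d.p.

In a log-linear demand, the coefficient on ln I is the income elasticity.
So η = -1.599.

-1.599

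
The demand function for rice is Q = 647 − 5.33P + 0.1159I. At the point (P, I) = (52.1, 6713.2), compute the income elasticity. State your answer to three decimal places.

At P = 52.1, I = 6713.2: Q = 1147.367.
Holding P constant, ∂Q/∂I = 0.1159.
η_I = (∂Q/∂I)·(I/Q) = 0.1159 × (6713.2/1147.367) = 0.678.

0.678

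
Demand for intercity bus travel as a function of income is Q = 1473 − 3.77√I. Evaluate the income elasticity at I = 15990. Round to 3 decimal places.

At I = 15990: Q = 996.278.
dQ/dI = -3.77/(2√I) = -0.0149069 at this income.
η = (dQ/dI)·(I/Q) = -0.0149069 × (15990/996.278) = -0.239.

-0.239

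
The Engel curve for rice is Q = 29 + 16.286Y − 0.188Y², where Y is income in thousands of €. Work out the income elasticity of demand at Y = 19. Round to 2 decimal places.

At Y = 19: Q = 270.5660.
dQ/dY = 16.286 − 0.376Y = 9.14200.
η = (dQ/dY)·(Y/Q) = 9.14200 × (19/270.5660) = 0.64.

0.64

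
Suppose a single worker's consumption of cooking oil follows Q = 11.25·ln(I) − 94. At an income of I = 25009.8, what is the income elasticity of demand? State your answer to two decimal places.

At I = 25009.8: Q = 19.929.
dQ/dI = 11.25/I = 0.000449824 at this income.
η = (dQ/dI)·(I/Q) = 0.000449824 × (25009.8/19.929) = 0.56.

0.56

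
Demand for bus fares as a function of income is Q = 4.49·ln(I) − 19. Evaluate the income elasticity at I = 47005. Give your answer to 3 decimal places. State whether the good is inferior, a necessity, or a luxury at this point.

0.153 (necessity)

At I = 47005: Q = 29.303.
dQ/dI = 4.49/I = 0.0000955218 at this income.
η = (dQ/dI)·(I/Q) = 0.0000955218 × (47005/29.303) = 0.153.
Since 0 < η < 1, the good is a necessity.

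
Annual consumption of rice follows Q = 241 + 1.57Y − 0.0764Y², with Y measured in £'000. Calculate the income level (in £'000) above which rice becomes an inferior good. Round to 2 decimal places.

10.27

dQ/dY = 1.57 − 0.1528Y.
The good is inferior where dQ/dY < 0. Setting dQ/dY = 0 gives Y = 1.57 / 0.1528 = 10.27.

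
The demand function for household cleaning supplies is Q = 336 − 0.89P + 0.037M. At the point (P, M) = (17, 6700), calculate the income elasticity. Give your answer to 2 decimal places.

At P = 17, M = 6700: Q = 568.770.
Holding P constant, ∂Q/∂M = 0.037.
η_M = (∂Q/∂M)·(M/Q) = 0.037 × (6700/568.770) = 0.44.

0.44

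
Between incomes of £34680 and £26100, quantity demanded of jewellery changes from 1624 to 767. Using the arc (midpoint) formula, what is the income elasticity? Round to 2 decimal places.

2.54

ΔQ = 767 − 1624 = -857; midpoint Q̄ = (1624 + 767)/2 = 1195.5.
ΔI = 26100 − 34680 = -8580; midpoint Ī = (34680 + 26100)/2 = 30390.
η = (ΔQ/Q̄) ÷ (ΔI/Ī) = (-857/1195.5) ÷ (-8580/30390) = 2.54.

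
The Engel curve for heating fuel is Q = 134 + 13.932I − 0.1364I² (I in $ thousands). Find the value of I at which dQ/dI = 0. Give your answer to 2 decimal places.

51.07

dQ/dI = 13.932 − 0.2728I.
The good is inferior where dQ/dI < 0. Setting dQ/dI = 0 gives I = 13.932 / 0.2728 = 51.07.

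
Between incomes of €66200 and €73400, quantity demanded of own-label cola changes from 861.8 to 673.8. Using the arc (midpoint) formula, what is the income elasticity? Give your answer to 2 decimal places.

ΔQ = 673.8 − 861.8 = -188; midpoint Q̄ = (861.8 + 673.8)/2 = 767.8.
ΔI = 73400 − 66200 = 7200; midpoint Ī = (66200 + 73400)/2 = 69800.
η = (ΔQ/Q̄) ÷ (ΔI/Ī) = (-188/767.8) ÷ (7200/69800) = -2.37.

-2.37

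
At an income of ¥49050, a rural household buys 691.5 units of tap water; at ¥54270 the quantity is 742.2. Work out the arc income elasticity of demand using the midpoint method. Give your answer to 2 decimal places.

ΔQ = 742.2 − 691.5 = 50.7; midpoint Q̄ = (691.5 + 742.2)/2 = 716.85.
ΔI = 54270 − 49050 = 5220; midpoint Ī = (49050 + 54270)/2 = 51660.
η = (ΔQ/Q̄) ÷ (ΔI/Ī) = (50.7/716.85) ÷ (5220/51660) = 0.70.

0.70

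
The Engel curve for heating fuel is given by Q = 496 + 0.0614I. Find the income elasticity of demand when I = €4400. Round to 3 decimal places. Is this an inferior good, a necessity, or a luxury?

0.353 (necessity)

At I = 4400: Q = 766.160.
dQ/dI = 0.0614.
η = (dQ/dI)·(I/Q) = 0.0614 × (4400/766.160) = 0.353.
Since 0 < η < 1, the good is a necessity.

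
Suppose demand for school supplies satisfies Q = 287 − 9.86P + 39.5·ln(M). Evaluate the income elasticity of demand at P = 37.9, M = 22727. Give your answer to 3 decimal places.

At P = 37.9, M = 22727: Q = 309.543.
Holding P constant, ∂Q/∂M = 39.5/M = 0.00173802.
η_M = (∂Q/∂M)·(M/Q) = 0.00173802 × (22727/309.543) = 0.128.

0.128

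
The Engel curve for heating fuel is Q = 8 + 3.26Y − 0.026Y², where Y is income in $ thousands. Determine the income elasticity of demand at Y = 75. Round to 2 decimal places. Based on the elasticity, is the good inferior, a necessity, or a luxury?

At Y = 75: Q = 106.2500.
dQ/dY = 3.26 − 0.052Y = -0.64000.
η = (dQ/dY)·(Y/Q) = -0.64000 × (75/106.2500) = -0.45.
η < 0 ⇒ inferior good.

-0.45 (inferior good)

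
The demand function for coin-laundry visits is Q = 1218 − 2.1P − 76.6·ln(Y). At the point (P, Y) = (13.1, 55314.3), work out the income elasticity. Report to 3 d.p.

-0.216

At P = 13.1, Y = 55314.3: Q = 353.958.
Holding P constant, ∂Q/∂Y = -76.6/Y = -0.00138481.
η_Y = (∂Q/∂Y)·(Y/Q) = -0.00138481 × (55314.3/353.958) = -0.216.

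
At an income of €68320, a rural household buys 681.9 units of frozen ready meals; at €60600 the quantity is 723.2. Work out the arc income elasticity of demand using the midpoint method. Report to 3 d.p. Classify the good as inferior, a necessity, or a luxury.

ΔQ = 723.2 − 681.9 = 41.3; midpoint Q̄ = (681.9 + 723.2)/2 = 702.55.
ΔI = 60600 − 68320 = -7720; midpoint Ī = (68320 + 60600)/2 = 64460.
η = (ΔQ/Q̄) ÷ (ΔI/Ī) = (41.3/702.55) ÷ (-7720/64460) = -0.491.
η < 0 ⇒ inferior good.

-0.491 (inferior good)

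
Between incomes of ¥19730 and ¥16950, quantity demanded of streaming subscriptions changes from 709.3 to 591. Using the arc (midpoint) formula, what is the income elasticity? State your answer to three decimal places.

ΔQ = 591 − 709.3 = -118.3; midpoint Q̄ = (709.3 + 591)/2 = 650.15.
ΔI = 16950 − 19730 = -2780; midpoint Ī = (19730 + 16950)/2 = 18340.
η = (ΔQ/Q̄) ÷ (ΔI/Ī) = (-118.3/650.15) ÷ (-2780/18340) = 1.200.

1.200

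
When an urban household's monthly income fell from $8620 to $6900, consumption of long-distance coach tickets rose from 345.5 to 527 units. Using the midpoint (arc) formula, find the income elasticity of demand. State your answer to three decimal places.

-1.877

ΔQ = 527 − 345.5 = 181.5; midpoint Q̄ = (345.5 + 527)/2 = 436.25.
ΔI = 6900 − 8620 = -1720; midpoint Ī = (8620 + 6900)/2 = 7760.
η = (ΔQ/Q̄) ÷ (ΔI/Ī) = (181.5/436.25) ÷ (-1720/7760) = -1.877.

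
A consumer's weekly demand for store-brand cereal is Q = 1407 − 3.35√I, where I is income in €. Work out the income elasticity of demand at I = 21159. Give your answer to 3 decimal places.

At I = 21159: Q = 919.705.
dQ/dI = -3.35/(2√I) = -0.0115151 at this income.
η = (dQ/dI)·(I/Q) = -0.0115151 × (21159/919.705) = -0.265.

-0.265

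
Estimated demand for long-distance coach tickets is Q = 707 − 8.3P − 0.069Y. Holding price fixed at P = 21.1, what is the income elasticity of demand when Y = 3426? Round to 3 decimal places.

At P = 21.1, Y = 3426: Q = 295.476.
Holding P constant, ∂Q/∂Y = −0.069.
η_Y = (∂Q/∂Y)·(Y/Q) = -0.069 × (3426/295.476) = -0.800.

-0.800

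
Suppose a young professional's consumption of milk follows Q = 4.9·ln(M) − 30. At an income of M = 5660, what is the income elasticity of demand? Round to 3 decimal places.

0.397

At M = 5660: Q = 12.342.
dQ/dM = 4.9/M = 0.000865724 at this income.
η = (dQ/dM)·(M/Q) = 0.000865724 × (5660/12.342) = 0.397.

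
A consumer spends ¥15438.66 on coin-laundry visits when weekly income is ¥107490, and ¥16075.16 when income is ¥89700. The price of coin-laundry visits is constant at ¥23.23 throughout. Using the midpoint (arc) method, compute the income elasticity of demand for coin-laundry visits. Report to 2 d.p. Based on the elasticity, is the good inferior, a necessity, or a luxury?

With a constant price, Q₁ = 15438.66/23.23 = 664.600 and Q₂ = 16075.16/23.23 = 692.000 (equivalently, work directly with expenditure since P cancels).
Midpoint %ΔQ = (16075.16 − 15438.66)/15756.91 = 0.04039; midpoint %ΔI = (89700 − 107490)/98595 = -0.18044.
η = 0.04039 / -0.18044 = -0.22.
η < 0 ⇒ inferior good.

-0.22 (inferior good)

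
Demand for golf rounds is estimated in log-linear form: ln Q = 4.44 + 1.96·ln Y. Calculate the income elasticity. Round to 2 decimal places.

1.96

In a log-linear demand, the coefficient on ln Y is the income elasticity.
So η = 1.96.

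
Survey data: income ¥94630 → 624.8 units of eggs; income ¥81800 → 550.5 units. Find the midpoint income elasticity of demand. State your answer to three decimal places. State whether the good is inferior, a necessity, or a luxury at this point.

0.869 (necessity)

ΔQ = 550.5 − 624.8 = -74.3; midpoint Q̄ = (624.8 + 550.5)/2 = 587.65.
ΔI = 81800 − 94630 = -12830; midpoint Ī = (94630 + 81800)/2 = 88215.
η = (ΔQ/Q̄) ÷ (ΔI/Ī) = (-74.3/587.65) ÷ (-12830/88215) = 0.869.
0 < η < 1 ⇒ necessity.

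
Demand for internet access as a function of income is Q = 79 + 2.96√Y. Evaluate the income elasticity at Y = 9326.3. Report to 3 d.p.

0.392

At Y = 9326.3: Q = 364.855.
dQ/dY = 2.96/(2√Y) = 0.0153252 at this income.
η = (dQ/dY)·(Y/Q) = 0.0153252 × (9326.3/364.855) = 0.392.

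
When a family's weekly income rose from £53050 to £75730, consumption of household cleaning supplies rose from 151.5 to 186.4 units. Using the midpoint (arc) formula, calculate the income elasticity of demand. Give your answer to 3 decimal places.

0.586

ΔQ = 186.4 − 151.5 = 34.9; midpoint Q̄ = (151.5 + 186.4)/2 = 168.95.
ΔI = 75730 − 53050 = 22680; midpoint Ī = (53050 + 75730)/2 = 64390.
η = (ΔQ/Q̄) ÷ (ΔI/Ī) = (34.9/168.95) ÷ (22680/64390) = 0.586.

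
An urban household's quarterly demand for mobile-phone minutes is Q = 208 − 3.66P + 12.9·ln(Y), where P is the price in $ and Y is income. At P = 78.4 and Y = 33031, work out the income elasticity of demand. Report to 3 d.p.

0.233

At P = 78.4, Y = 33031: Q = 55.283.
Holding P constant, ∂Q/∂Y = 12.9/Y = 0.000390542.
η_Y = (∂Q/∂Y)·(Y/Q) = 0.000390542 × (33031/55.283) = 0.233.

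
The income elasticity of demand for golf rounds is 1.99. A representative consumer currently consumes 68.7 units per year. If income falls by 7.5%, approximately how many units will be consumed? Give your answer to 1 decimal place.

%ΔQ ≈ η × %ΔI = 1.99 × (-7.5%) = -14.925%.
New Q ≈ 68.7 × (1 − 0.14925) = 58.4.

58.4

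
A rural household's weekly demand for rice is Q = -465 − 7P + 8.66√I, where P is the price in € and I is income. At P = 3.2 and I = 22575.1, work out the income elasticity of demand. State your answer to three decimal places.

At P = 3.2, I = 22575.1: Q = 813.766.
Holding P constant, ∂Q/∂I = 8.66/(2√I) = 0.0288186.
η_I = (∂Q/∂I)·(I/Q) = 0.0288186 × (22575.1/813.766) = 0.799.

0.799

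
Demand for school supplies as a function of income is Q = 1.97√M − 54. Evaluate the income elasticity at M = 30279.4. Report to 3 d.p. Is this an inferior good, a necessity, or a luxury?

At M = 30279.4: Q = 288.799.
dQ/dM = 1.97/(2√M) = 0.0056606 at this income.
η = (dQ/dM)·(M/Q) = 0.0056606 × (30279.4/288.799) = 0.593.
Since 0 < η < 1, the good is a necessity.

0.593 (necessity)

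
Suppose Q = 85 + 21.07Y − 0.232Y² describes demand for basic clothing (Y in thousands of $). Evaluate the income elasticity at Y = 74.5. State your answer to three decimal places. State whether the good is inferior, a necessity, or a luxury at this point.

At Y = 74.5: Q = 367.0570.
dQ/dY = 21.07 − 0.464Y = -13.49800.
η = (dQ/dY)·(Y/Q) = -13.49800 × (74.5/367.0570) = -2.740.
η < 0 ⇒ inferior good.

-2.740 (inferior good)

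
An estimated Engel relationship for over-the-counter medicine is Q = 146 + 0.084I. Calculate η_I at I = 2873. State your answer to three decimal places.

At I = 2873: Q = 387.332.
dQ/dI = 0.084.
η = (dQ/dI)·(I/Q) = 0.084 × (2873/387.332) = 0.623.

0.623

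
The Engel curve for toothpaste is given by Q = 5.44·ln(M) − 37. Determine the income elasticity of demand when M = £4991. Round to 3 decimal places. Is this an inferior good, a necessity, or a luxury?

0.583 (necessity)

At M = 4991: Q = 9.324.
dQ/dM = 5.44/M = 0.00108996 at this income.
η = (dQ/dM)·(M/Q) = 0.00108996 × (4991/9.324) = 0.583.
Since 0 < η < 1, the good is a necessity.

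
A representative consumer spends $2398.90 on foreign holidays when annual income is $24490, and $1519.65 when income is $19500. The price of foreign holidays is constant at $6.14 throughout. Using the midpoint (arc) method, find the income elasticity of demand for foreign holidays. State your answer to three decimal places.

1.978

With a constant price, Q₁ = 2398.90/6.14 = 390.700 and Q₂ = 1519.65/6.14 = 247.500 (equivalently, work directly with expenditure since P cancels).
Midpoint %ΔQ = (1519.65 − 2398.90)/1959.28 = -0.44876; midpoint %ΔI = (19500 − 24490)/21995 = -0.22687.
η = -0.44876 / -0.22687 = 1.978.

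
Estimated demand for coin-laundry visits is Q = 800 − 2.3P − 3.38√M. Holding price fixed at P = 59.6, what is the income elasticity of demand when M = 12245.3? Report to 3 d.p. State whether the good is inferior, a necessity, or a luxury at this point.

At P = 59.6, M = 12245.3: Q = 288.894.
Holding P constant, ∂Q/∂M = -3.38/(2√M) = -0.0152722.
η_M = (∂Q/∂M)·(M/Q) = -0.0152722 × (12245.3/288.894) = -0.647.
Since η < 0, this is an inferior good.

-0.647 (inferior good)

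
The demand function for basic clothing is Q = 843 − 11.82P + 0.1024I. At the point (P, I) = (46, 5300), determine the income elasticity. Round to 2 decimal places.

0.64

At P = 46, I = 5300: Q = 842.000.
Holding P constant, ∂Q/∂I = 0.1024.
η_I = (∂Q/∂I)·(I/Q) = 0.1024 × (5300/842.000) = 0.64.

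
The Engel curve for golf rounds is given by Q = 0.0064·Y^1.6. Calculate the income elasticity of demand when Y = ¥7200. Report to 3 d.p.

For Q = A·Y^β the income elasticity is constant and equal to β.
Here β = 1.6, so η = 1.600.

1.600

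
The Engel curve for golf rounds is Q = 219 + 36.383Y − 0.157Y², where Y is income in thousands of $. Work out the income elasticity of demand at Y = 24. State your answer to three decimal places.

0.691

At Y = 24: Q = 1001.7600.
dQ/dY = 36.383 − 0.314Y = 28.84700.
η = (dQ/dY)·(Y/Q) = 28.84700 × (24/1001.7600) = 0.691.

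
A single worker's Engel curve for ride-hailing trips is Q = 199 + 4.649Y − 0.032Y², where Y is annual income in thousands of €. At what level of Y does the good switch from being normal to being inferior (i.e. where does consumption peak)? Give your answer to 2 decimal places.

dQ/dY = 4.649 − 0.064Y.
The good is inferior where dQ/dY < 0. Setting dQ/dY = 0 gives Y = 4.649 / 0.064 = 72.64.

72.64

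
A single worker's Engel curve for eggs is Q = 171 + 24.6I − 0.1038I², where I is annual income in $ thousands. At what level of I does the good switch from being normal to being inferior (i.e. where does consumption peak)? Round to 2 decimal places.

118.50

dQ/dI = 24.6 − 0.2076I.
The good is inferior where dQ/dI < 0. Setting dQ/dI = 0 gives I = 24.6 / 0.2076 = 118.50.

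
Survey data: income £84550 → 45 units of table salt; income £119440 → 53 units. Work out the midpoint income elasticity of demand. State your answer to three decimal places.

ΔQ = 53 − 45 = 8; midpoint Q̄ = (45 + 53)/2 = 49.
ΔI = 119440 − 84550 = 34890; midpoint Ī = (84550 + 119440)/2 = 101995.
η = (ΔQ/Q̄) ÷ (ΔI/Ī) = (8/49) ÷ (34890/101995) = 0.477.

0.477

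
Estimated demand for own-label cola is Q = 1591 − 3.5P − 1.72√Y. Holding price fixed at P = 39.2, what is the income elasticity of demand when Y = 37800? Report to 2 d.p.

-0.15

At P = 39.2, Y = 37800: Q = 1119.394.
Holding P constant, ∂Q/∂Y = -1.72/(2√Y) = -0.00442336.
η_Y = (∂Q/∂Y)·(Y/Q) = -0.00442336 × (37800/1119.394) = -0.15.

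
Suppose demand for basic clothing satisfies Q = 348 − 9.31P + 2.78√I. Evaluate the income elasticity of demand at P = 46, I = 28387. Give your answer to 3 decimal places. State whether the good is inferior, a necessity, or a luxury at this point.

At P = 46, I = 28387: Q = 388.127.
Holding P constant, ∂Q/∂I = 2.78/(2√I) = 0.00825002.
η_I = (∂Q/∂I)·(I/Q) = 0.00825002 × (28387/388.127) = 0.603.
Since 0 < η < 1, this is a necessity.

0.603 (necessity)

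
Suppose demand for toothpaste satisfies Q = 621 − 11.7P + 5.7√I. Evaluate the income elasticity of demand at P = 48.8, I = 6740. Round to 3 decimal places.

0.452

At P = 48.8, I = 6740: Q = 517.996.
Holding P constant, ∂Q/∂I = 5.7/(2√I) = 0.0347148.
η_I = (∂Q/∂I)·(I/Q) = 0.0347148 × (6740/517.996) = 0.452.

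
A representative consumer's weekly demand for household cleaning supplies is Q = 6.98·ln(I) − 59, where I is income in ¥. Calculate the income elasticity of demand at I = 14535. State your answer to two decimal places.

At I = 14535: Q = 7.899.
dQ/dI = 6.98/I = 0.00048022 at this income.
η = (dQ/dI)·(I/Q) = 0.00048022 × (14535/7.899) = 0.88.

0.88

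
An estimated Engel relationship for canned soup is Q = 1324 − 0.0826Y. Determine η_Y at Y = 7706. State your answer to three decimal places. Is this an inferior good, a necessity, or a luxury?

-0.926 (inferior good)

At Y = 7706: Q = 687.484.
dQ/dY = −0.0826.
η = (dQ/dY)·(Y/Q) = -0.0826 × (7706/687.484) = -0.926.
Since η < 0, the good is an inferior good.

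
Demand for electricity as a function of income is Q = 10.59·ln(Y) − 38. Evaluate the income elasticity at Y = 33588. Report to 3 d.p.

At Y = 33588: Q = 72.368.
dQ/dY = 10.59/Y = 0.000315291 at this income.
η = (dQ/dY)·(Y/Q) = 0.000315291 × (33588/72.368) = 0.146.

0.146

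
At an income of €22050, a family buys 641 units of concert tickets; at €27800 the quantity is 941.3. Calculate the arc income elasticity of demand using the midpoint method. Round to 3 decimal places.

1.645

ΔQ = 941.3 − 641 = 300.3; midpoint Q̄ = (641 + 941.3)/2 = 791.15.
ΔI = 27800 − 22050 = 5750; midpoint Ī = (22050 + 27800)/2 = 24925.
η = (ΔQ/Q̄) ÷ (ΔI/Ī) = (300.3/791.15) ÷ (5750/24925) = 1.645.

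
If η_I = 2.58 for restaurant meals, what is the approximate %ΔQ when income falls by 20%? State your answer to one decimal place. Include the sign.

%ΔQ ≈ η × %ΔI = 2.58 × (-20%) = -51.6%.

-51.6%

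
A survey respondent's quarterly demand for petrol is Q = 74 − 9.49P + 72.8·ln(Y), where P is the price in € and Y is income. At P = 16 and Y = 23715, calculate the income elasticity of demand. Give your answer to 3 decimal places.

At P = 16, Y = 23715: Q = 655.537.
Holding P constant, ∂Q/∂Y = 72.8/Y = 0.00306979.
η_Y = (∂Q/∂Y)·(Y/Q) = 0.00306979 × (23715/655.537) = 0.111.

0.111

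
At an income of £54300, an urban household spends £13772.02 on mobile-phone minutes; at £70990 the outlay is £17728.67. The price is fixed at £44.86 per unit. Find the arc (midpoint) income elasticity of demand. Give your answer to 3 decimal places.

0.943

With a constant price, Q₁ = 13772.02/44.86 = 307.000 and Q₂ = 17728.67/44.86 = 395.200 (equivalently, work directly with expenditure since P cancels).
Midpoint %ΔQ = (17728.67 − 13772.02)/15750.35 = 0.25121; midpoint %ΔI = (70990 − 54300)/62645 = 0.26642.
η = 0.25121 / 0.26642 = 0.943.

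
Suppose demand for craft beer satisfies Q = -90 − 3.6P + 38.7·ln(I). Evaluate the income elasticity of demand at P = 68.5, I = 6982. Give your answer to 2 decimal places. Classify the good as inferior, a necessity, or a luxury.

6.52 (luxury)

At P = 68.5, I = 6982: Q = 5.937.
Holding P constant, ∂Q/∂I = 38.7/I = 0.00554282.
η_I = (∂Q/∂I)·(I/Q) = 0.00554282 × (6982/5.937) = 6.52.
Since η > 1, this is a luxury.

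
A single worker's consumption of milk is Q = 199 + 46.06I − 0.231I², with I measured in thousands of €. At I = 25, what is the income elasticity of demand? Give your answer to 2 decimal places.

At I = 25: Q = 1206.1250.
dQ/dI = 46.06 − 0.462I = 34.51000.
η = (dQ/dI)·(I/Q) = 34.51000 × (25/1206.1250) = 0.72.

0.72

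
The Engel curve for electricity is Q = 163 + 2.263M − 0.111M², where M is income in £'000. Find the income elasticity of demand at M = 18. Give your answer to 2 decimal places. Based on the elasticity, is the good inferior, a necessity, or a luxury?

At M = 18: Q = 167.7700.
dQ/dM = 2.263 − 0.222M = -1.73300.
η = (dQ/dM)·(M/Q) = -1.73300 × (18/167.7700) = -0.19.
η < 0 ⇒ inferior good.

-0.19 (inferior good)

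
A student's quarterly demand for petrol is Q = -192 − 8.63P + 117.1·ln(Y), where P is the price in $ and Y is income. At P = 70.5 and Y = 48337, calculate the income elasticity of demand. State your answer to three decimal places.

0.253

At P = 70.5, Y = 48337: Q = 462.620.
Holding P constant, ∂Q/∂Y = 117.1/Y = 0.00242257.
η_Y = (∂Q/∂Y)·(Y/Q) = 0.00242257 × (48337/462.620) = 0.253.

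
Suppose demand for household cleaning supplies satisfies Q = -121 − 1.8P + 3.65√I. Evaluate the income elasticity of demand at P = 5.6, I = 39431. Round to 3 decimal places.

0.610

At P = 5.6, I = 39431: Q = 593.709.
Holding P constant, ∂Q/∂I = 3.65/(2√I) = 0.0091906.
η_I = (∂Q/∂I)·(I/Q) = 0.0091906 × (39431/593.709) = 0.610.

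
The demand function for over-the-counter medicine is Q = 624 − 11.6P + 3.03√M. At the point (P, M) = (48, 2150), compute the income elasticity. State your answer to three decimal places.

0.338

At P = 48, M = 2150: Q = 207.695.
Holding P constant, ∂Q/∂M = 3.03/(2√M) = 0.0326733.
η_M = (∂Q/∂M)·(M/Q) = 0.0326733 × (2150/207.695) = 0.338.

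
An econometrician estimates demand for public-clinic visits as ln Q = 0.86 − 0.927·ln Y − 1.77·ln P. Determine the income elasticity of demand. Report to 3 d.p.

-0.927

In a log-linear demand, the coefficient on ln Y is the income elasticity.
So η = -0.927.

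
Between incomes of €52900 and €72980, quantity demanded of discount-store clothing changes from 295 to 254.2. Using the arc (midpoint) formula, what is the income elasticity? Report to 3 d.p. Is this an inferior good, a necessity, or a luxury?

-0.466 (inferior good)

ΔQ = 254.2 − 295 = -40.8; midpoint Q̄ = (295 + 254.2)/2 = 274.6.
ΔI = 72980 − 52900 = 20080; midpoint Ī = (52900 + 72980)/2 = 62940.
η = (ΔQ/Q̄) ÷ (ΔI/Ī) = (-40.8/274.6) ÷ (20080/62940) = -0.466.
η < 0 ⇒ inferior good.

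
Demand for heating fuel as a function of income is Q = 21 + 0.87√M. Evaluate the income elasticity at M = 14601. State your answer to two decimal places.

At M = 14601: Q = 126.126.
dQ/dM = 0.87/(2√M) = 0.00359996 at this income.
η = (dQ/dM)·(M/Q) = 0.00359996 × (14601/126.126) = 0.42.

0.42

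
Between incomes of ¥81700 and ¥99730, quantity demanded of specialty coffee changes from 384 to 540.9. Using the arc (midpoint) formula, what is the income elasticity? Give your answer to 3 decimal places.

ΔQ = 540.9 − 384 = 156.9; midpoint Q̄ = (384 + 540.9)/2 = 462.45.
ΔI = 99730 − 81700 = 18030; midpoint Ī = (81700 + 99730)/2 = 90715.
η = (ΔQ/Q̄) ÷ (ΔI/Ī) = (156.9/462.45) ÷ (18030/90715) = 1.707.

1.707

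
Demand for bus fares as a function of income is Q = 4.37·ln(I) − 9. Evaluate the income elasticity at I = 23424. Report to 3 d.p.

0.125

At I = 23424: Q = 34.969.
dQ/dI = 4.37/I = 0.000186561 at this income.
η = (dQ/dI)·(I/Q) = 0.000186561 × (23424/34.969) = 0.125.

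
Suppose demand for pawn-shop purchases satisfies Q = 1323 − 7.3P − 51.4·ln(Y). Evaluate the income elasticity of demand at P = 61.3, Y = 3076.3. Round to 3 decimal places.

At P = 61.3, Y = 3076.3: Q = 462.692.
Holding P constant, ∂Q/∂Y = -51.4/Y = -0.0167084.
η_Y = (∂Q/∂Y)·(Y/Q) = -0.0167084 × (3076.3/462.692) = -0.111.

-0.111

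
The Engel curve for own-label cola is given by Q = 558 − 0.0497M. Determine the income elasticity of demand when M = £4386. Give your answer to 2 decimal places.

-0.64

At M = 4386: Q = 340.016.
dQ/dM = −0.0497.
η = (dQ/dM)·(M/Q) = -0.0497 × (4386/340.016) = -0.64.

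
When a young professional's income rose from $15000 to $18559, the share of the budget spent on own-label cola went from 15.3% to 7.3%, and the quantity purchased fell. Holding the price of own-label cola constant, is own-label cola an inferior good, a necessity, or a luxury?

inferior good

Quantity demanded falls as income rises, so η < 0.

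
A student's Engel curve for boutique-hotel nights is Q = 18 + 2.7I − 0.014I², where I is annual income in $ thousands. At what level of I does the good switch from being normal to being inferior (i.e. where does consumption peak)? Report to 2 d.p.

96.43

dQ/dI = 2.7 − 0.028I.
The good is inferior where dQ/dI < 0. Setting dQ/dI = 0 gives I = 2.7 / 0.028 = 96.43.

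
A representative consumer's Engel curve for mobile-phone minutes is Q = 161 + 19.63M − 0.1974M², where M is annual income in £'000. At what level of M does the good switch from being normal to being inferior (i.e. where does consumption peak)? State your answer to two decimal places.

dQ/dM = 19.63 − 0.3948M.
The good is inferior where dQ/dM < 0. Setting dQ/dM = 0 gives M = 19.63 / 0.3948 = 49.72.

49.72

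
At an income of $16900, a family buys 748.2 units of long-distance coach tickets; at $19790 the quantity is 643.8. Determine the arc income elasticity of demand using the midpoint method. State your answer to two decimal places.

-0.95

ΔQ = 643.8 − 748.2 = -104.4; midpoint Q̄ = (748.2 + 643.8)/2 = 696.
ΔI = 19790 − 16900 = 2890; midpoint Ī = (16900 + 19790)/2 = 18345.
η = (ΔQ/Q̄) ÷ (ΔI/Ī) = (-104.4/696) ÷ (2890/18345) = -0.95.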